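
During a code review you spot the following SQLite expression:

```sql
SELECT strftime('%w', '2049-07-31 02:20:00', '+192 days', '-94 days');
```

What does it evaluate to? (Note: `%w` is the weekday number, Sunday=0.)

6

First apply '+192 days', '-94 days': 2049-07-31 02:20:00 → 2049-11-06 02:20:00.
2049-11-06 is a Saturday; with Sunday=0 that is 6.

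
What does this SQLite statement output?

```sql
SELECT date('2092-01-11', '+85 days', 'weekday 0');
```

2092-04-06

Applying '+85 days' to 2092-01-11: counting 85 days forward gives 2092-04-05.
`weekday 0` advances to the next Sunday; 2092-04-05 is a Saturday, so it moves forward to 2092-04-06.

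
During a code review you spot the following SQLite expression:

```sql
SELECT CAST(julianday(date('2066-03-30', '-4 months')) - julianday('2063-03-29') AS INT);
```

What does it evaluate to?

Adding -4 months to 2066-03-30 gives 2065-11-30.
2 days remain in March 2063 after the 29th (31 − 29).
Full months from April 2063 through October 2065 contribute their day counts.
Then 30 days into November 2065.
Total: 2 + 30 + 31 + 30 + 31 + 31 + 30 + 31 + 30 + 31 + 31 + 29 + 31 + 30 + 31 + 30 + 31 + 31 + 30 + 31 + 30 + 31 + 31 + 28 + 31 + 30 + 31 + 30 + 31 + 31 + 30 + 31 + 30 = 977.

977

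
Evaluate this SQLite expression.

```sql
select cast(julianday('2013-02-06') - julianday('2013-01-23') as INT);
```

14

8 days remain in January 2013 after the 23rd (31 − 23).
Then 6 days into February 2013.
Total: 8 + 6 = 14.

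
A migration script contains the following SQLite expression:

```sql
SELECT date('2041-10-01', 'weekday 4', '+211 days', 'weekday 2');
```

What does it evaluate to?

2042-05-06

`weekday 4` advances to the next Thursday; 2041-10-01 is a Tuesday, so it moves forward to 2041-10-03.
Applying '+211 days' to 2041-10-03: counting 211 days forward gives 2042-05-02.
`weekday 2` advances to the next Tuesday; 2042-05-02 is a Friday, so it moves forward to 2042-05-06.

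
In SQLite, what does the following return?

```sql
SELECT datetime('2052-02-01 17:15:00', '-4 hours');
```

2052-02-01 13:15:00

-4 hours from 2052-02-01 17:15:00 is 2052-02-01 13:15:00.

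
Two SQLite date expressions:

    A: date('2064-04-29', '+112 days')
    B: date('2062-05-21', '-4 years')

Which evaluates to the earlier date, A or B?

B

A = 2064-08-19.
B = 2058-05-21.
B is earlier.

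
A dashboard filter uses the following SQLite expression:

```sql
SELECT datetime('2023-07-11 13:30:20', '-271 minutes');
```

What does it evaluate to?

2023-07-11 08:59:20

271 minutes = 4h 31m; -271 minutes from 2023-07-11 13:30:20 is 2023-07-11 08:59:20.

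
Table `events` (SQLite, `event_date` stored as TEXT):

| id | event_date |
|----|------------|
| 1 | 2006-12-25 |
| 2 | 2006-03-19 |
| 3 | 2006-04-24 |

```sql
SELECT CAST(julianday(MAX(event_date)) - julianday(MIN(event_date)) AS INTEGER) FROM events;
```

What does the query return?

MIN = 2006-03-19, MAX = 2006-12-25.
12 days remain in March 2006 after the 19th (31 − 19).
Full months from April 2006 through November 2006 contribute their day counts.
Then 25 days into December 2006.
Total: 12 + 30 + 31 + 30 + 31 + 31 + 30 + 31 + 30 + 25 = 281.

281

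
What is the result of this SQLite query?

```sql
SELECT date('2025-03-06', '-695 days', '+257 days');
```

2023-12-24

Applying '-695 days' to 2025-03-06: counting 695 days back gives 2023-04-11.
Applying '+257 days' to 2023-04-11: counting 257 days forward gives 2023-12-24.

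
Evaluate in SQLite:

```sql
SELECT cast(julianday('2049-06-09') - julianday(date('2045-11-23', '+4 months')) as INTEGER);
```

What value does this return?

1174

Adding +4 months to 2045-11-23 gives 2046-03-23.
8 days remain in March 2046 after the 23rd (31 − 23).
Full months from April 2046 through May 2049 contribute their day counts.
Then 9 days into June 2049.
Total: 8 + 30 + 31 + 30 + 31 + 31 + 30 + 31 + 30 + 31 + 31 + 28 + 31 + 30 + 31 + 30 + 31 + 31 + 30 + 31 + 30 + 31 + 31 + 29 + 31 + 30 + 31 + 30 + 31 + 31 + 30 + 31 + 30 + 31 + 31 + 28 + 31 + 30 + 31 + 9 = 1174.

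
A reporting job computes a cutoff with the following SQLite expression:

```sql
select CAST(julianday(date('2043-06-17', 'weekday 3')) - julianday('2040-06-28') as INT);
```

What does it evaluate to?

`weekday 3` advances to the next Wednesday; 2043-06-17 is already a Wednesday, so it stays at 2043-06-17.
2 days remain in June 2040 after the 28th (30 − 28).
Full months from July 2040 through May 2043 contribute their day counts.
Then 17 days into June 2043.
Total: 2 + 31 + 31 + 30 + 31 + 30 + 31 + 31 + 28 + 31 + 30 + 31 + 30 + 31 + 31 + 30 + 31 + 30 + 31 + 31 + 28 + 31 + 30 + 31 + 30 + 31 + 31 + 30 + 31 + 30 + 31 + 31 + 28 + 31 + 30 + 31 + 17 = 1084.

1084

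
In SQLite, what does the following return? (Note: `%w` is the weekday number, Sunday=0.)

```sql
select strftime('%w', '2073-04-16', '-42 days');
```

First apply '-42 days': 2073-04-16 → 2073-03-05.
2073-03-05 is a Sunday; with Sunday=0 that is 0.

0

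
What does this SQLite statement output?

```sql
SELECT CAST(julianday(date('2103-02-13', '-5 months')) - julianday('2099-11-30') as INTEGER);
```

1017

Adding -5 months to 2103-02-13 gives 2102-09-13.
0 days remain in November 2099 after the 30th (30 − 30).
Full months from December 2099 through August 2102 contribute their day counts.
Then 13 days into September 2102.
Total: 0 + 31 + 31 + 28 + 31 + 30 + 31 + 30 + 31 + 31 + 30 + 31 + 30 + 31 + 31 + 28 + 31 + 30 + 31 + 30 + 31 + 31 + 30 + 31 + 30 + 31 + 31 + 28 + 31 + 30 + 31 + 30 + 31 + 31 + 13 = 1017.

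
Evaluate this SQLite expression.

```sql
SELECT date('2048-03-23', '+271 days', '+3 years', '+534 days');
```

2053-06-05

Applying '+271 days' to 2048-03-23: counting 271 days forward gives 2048-12-19.
Adding +3 years to 2048-12-19 gives 2051-12-19.
Applying '+534 days' to 2051-12-19: counting 534 days forward gives 2053-06-05.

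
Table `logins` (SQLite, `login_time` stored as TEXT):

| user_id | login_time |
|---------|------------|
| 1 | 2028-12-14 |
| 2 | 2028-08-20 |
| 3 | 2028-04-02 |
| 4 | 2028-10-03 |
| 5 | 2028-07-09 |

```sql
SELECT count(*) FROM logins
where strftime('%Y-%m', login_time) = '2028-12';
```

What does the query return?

Rows with year-month 2028-12: 2028-12-14 → 1.

1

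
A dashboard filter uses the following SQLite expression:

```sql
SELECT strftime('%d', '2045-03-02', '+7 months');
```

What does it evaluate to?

First apply '+7 months': 2045-03-02 → 2045-10-02.
`%d` extracts the 2-digit day of month: 02.

02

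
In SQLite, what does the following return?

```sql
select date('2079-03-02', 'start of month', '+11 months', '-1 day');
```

`start of month` rewinds 2079-03-02 to 2079-03-01.
Adding +11 months to 2079-03-01 gives 2080-02-01.
Going back 1 day from 2080-02-01 reaches 2080-01-31 (last day of January, 31 days).

2080-01-31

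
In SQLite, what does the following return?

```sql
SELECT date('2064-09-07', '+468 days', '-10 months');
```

Applying '+468 days' to 2064-09-07: counting 468 days forward gives 2065-12-19.
Adding -10 months to 2065-12-19 gives 2065-02-19.

2065-02-19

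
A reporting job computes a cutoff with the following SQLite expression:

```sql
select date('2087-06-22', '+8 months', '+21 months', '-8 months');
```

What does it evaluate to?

2089-03-22

Adding +8 months to 2087-06-22 gives 2088-02-22.
Adding +21 months to 2088-02-22 gives 2089-11-22.
Adding -8 months to 2089-11-22 gives 2089-03-22.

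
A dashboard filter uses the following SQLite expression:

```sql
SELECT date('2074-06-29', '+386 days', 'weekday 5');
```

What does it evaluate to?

2075-07-26

Applying '+386 days' to 2074-06-29: counting 386 days forward gives 2075-07-20.
`weekday 5` advances to the next Friday; 2075-07-20 is a Saturday, so it moves forward to 2075-07-26.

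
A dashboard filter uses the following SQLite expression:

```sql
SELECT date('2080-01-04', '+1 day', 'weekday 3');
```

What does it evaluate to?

Advancing 1 more day within January lands on 2080-01-05.
`weekday 3` advances to the next Wednesday; 2080-01-05 is a Friday, so it moves forward to 2080-01-10.

2080-01-10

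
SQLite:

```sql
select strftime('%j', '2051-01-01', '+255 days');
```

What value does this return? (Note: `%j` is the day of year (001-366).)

256

First apply '+255 days': 2051-01-01 → 2051-09-13.
Day-of-year for 2051-09-13: days since 2051-01-01 inclusive = 256, zero-padded to 256.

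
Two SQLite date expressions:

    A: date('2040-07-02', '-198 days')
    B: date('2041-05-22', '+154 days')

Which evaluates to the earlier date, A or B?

A = 2039-12-17.
B = 2041-10-23.
A is earlier.

A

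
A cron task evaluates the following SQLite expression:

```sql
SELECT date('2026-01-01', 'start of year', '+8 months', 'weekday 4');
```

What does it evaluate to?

2026-09-03

`start of year` rewinds 2026-01-01 to 2026-01-01.
Adding +8 months to 2026-01-01 gives 2026-09-01.
`weekday 4` advances to the next Thursday; 2026-09-01 is a Tuesday, so it moves forward to 2026-09-03.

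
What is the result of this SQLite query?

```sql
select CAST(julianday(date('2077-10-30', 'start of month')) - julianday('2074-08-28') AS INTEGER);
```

1130

`start of month` rewinds 2077-10-30 to 2077-10-01.
3 days remain in August 2074 after the 28th (31 − 28).
Full months from September 2074 through September 2077 contribute their day counts.
Then 1 day into October 2077.
Total: 3 + 30 + 31 + 30 + 31 + 31 + 28 + 31 + 30 + 31 + 30 + 31 + 31 + 30 + 31 + 30 + 31 + 31 + 29 + 31 + 30 + 31 + 30 + 31 + 31 + 30 + 31 + 30 + 31 + 31 + 28 + 31 + 30 + 31 + 30 + 31 + 31 + 30 + 1 = 1130.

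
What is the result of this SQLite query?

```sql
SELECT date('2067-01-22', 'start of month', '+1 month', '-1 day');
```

`start of month` rewinds 2067-01-22 to 2067-01-01.
Adding +1 month to 2067-01-01 gives 2067-02-01.
Going back 1 day from 2067-02-01 reaches 2067-01-31 (last day of January, 31 days).

2067-01-31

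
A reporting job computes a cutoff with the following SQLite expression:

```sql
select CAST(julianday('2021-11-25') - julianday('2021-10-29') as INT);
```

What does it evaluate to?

2 days remain in October 2021 after the 29th (31 − 29).
Then 25 days into November 2021.
Total: 2 + 25 = 27.

27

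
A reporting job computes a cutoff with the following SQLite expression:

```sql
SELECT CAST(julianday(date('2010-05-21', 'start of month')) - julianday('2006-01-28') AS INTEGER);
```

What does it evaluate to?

`start of month` rewinds 2010-05-21 to 2010-05-01.
3 days remain in January 2006 after the 28th (31 − 28).
Full months from February 2006 through April 2010 contribute their day counts.
Then 1 day into May 2010.
Total: 3 + 28 + 31 + 30 + 31 + 30 + 31 + 31 + 30 + 31 + 30 + 31 + 31 + 28 + 31 + 30 + 31 + 30 + 31 + 31 + 30 + 31 + 30 + 31 + 31 + 29 + 31 + 30 + 31 + 30 + 31 + 31 + 30 + 31 + 30 + 31 + 31 + 28 + 31 + 30 + 31 + 30 + 31 + 31 + 30 + 31 + 30 + 31 + 31 + 28 + 31 + 30 + 1 = 1554.

1554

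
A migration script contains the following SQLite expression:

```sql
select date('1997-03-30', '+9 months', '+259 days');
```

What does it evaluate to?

1998-09-15

Adding +9 months to 1997-03-30 gives 1997-12-30.
Applying '+259 days' to 1997-12-30: counting 259 days forward gives 1998-09-15.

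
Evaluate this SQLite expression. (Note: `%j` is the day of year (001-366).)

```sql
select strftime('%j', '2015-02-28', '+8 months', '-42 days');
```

259

First apply '+8 months', '-42 days': 2015-02-28 → 2015-09-16.
Day-of-year for 2015-09-16: days since 2015-01-01 inclusive = 259, zero-padded to 259.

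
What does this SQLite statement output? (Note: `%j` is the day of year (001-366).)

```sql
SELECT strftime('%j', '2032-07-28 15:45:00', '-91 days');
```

First apply '-91 days': 2032-07-28 15:45:00 → 2032-04-28 15:45:00.
Day-of-year for 2032-04-28: days since 2032-01-01 inclusive = 119, zero-padded to 119.

119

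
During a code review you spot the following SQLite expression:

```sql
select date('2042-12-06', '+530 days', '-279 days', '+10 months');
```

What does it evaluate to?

2044-06-14

Applying '+530 days' to 2042-12-06: counting 530 days forward gives 2044-05-19.
Applying '-279 days' to 2044-05-19: counting 279 days back gives 2043-08-14.
Adding +10 months to 2043-08-14 gives 2044-06-14.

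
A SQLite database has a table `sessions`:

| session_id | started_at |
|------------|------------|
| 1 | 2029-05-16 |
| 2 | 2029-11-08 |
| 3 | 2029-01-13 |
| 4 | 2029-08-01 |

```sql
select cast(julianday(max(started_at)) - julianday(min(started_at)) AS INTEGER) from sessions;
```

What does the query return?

MIN = 2029-01-13, MAX = 2029-11-08.
18 days remain in January 2029 after the 13th (31 − 13).
Full months from February 2029 through October 2029 contribute their day counts.
Then 8 days into November 2029.
Total: 18 + 28 + 31 + 30 + 31 + 30 + 31 + 31 + 30 + 31 + 8 = 299.

299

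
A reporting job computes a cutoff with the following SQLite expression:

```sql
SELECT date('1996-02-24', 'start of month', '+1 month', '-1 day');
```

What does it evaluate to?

`start of month` rewinds 1996-02-24 to 1996-02-01.
Adding +1 month to 1996-02-01 gives 1996-03-01.
Going back 1 day from 1996-03-01 reaches 1996-02-29 (last day of February, 29 days).

1996-02-29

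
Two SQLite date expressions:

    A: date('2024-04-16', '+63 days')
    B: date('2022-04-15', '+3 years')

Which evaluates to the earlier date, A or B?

A

A = 2024-06-18.
B = 2025-04-15.
A is earlier.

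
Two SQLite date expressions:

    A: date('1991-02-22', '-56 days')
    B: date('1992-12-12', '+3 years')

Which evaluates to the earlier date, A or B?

A

A = 1990-12-28.
B = 1995-12-12.
A is earlier.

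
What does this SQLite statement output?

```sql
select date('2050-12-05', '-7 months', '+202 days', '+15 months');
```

2052-02-23

Adding -7 months to 2050-12-05 gives 2050-05-05.
Applying '+202 days' to 2050-05-05: counting 202 days forward gives 2050-11-23.
Adding +15 months to 2050-11-23 gives 2052-02-23.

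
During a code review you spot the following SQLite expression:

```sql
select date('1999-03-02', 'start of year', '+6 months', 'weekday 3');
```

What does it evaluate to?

1999-07-07

`start of year` rewinds 1999-03-02 to 1999-01-01.
Adding +6 months to 1999-01-01 gives 1999-07-01.
`weekday 3` advances to the next Wednesday; 1999-07-01 is a Thursday, so it moves forward to 1999-07-07.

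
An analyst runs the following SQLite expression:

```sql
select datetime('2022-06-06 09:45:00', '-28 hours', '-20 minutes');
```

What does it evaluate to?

2022-06-05 05:25:00

-28 hours from 2022-06-06 09:45:00 is 2022-06-05 05:45:00 (crosses midnight).
-20 minutes from 2022-06-05 05:45:00 is 2022-06-05 05:25:00.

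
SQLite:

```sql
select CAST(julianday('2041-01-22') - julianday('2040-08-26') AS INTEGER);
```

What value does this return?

149

5 days remain in August 2040 after the 26th (31 − 26).
September 2040: 30 days.
October 2040: 31 days.
November 2040: 30 days.
December 2040: 31 days.
Then 22 days into January 2041.
Total: 5 + 30 + 31 + 30 + 31 + 22 = 149.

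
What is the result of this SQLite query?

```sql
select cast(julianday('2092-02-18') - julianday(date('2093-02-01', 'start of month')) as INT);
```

`start of month` rewinds 2093-02-01 to 2093-02-01.
11 days remain in February 2092 after the 18th (29 − 18).
Full months from March 2092 through January 2093 contribute their day counts.
Then 1 day into February 2093.
Total: 11 + 31 + 30 + 31 + 30 + 31 + 31 + 30 + 31 + 30 + 31 + 31 + 1 = 349.
The subtraction is earlier − later, so the result is −349 → -349.

-349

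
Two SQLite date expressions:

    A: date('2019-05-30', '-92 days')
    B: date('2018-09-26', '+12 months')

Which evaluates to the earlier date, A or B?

A

A = 2019-02-27.
B = 2019-09-26.
A is earlier.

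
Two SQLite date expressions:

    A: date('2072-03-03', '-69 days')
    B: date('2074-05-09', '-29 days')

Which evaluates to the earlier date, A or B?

A

A = 2071-12-25.
B = 2074-04-10.
A is earlier.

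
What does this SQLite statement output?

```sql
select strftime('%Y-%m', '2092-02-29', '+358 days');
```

2093-02

First apply '+358 days': 2092-02-29 → 2093-02-21.
`%Y-%m` extracts the year-month: 2093-02.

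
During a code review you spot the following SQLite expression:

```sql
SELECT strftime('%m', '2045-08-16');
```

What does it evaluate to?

`%m` extracts the 2-digit month (01-12): 08.

08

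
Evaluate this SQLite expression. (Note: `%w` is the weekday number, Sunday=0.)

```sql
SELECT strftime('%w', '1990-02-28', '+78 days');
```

4

First apply '+78 days': 1990-02-28 → 1990-05-17.
1990-05-17 is a Thursday; with Sunday=0 that is 4.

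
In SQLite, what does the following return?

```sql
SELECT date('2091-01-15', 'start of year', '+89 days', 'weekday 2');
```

`start of year` rewinds 2091-01-15 to 2091-01-01.
Applying '+89 days' to 2091-01-01: counting 89 days forward gives 2091-03-31.
`weekday 2` advances to the next Tuesday; 2091-03-31 is a Saturday, so it moves forward to 2091-04-03.

2091-04-03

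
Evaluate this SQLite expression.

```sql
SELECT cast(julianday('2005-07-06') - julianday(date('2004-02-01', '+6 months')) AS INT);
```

Adding +6 months to 2004-02-01 gives 2004-08-01.
30 days remain in August 2004 after the 1st (31 − 1).
Full months from September 2004 through June 2005 contribute their day counts.
Then 6 days into July 2005.
Total: 30 + 30 + 31 + 30 + 31 + 31 + 28 + 31 + 30 + 31 + 30 + 6 = 339.

339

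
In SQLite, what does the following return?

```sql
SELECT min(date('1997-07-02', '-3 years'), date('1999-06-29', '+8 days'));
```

1994-07-02

date('1997-07-02', '-3 years') → 1994-07-02.
date('1999-06-29', '+8 days') → 1999-07-07.
Earlier of the two is 1994-07-02.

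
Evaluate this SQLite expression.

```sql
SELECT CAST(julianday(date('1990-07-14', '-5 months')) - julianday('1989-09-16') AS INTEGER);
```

151

Adding -5 months to 1990-07-14 gives 1990-02-14.
14 days remain in September 1989 after the 16th (30 − 16).
October 1989: 31 days.
November 1989: 30 days.
December 1989: 31 days.
January 1990: 31 days.
Then 14 days into February 1990.
Total: 14 + 31 + 30 + 31 + 31 + 14 = 151.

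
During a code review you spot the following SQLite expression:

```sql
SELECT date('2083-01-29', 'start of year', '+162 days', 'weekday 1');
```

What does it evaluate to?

2083-06-14

`start of year` rewinds 2083-01-29 to 2083-01-01.
Applying '+162 days' to 2083-01-01: counting 162 days forward gives 2083-06-12.
`weekday 1` advances to the next Monday; 2083-06-12 is a Saturday, so it moves forward to 2083-06-14.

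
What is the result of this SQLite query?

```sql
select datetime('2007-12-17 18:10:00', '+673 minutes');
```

673 minutes = 11h 13m; +673 minutes from 2007-12-17 18:10:00 is 2007-12-18 05:23:00 (crosses midnight).

2007-12-18 05:23:00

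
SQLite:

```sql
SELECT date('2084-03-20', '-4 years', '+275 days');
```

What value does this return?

Adding -4 years to 2084-03-20 gives 2080-03-20.
Applying '+275 days' to 2080-03-20: counting 275 days forward gives 2080-12-20.

2080-12-20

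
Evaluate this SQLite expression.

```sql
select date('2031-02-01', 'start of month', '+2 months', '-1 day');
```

2031-03-31

`start of month` rewinds 2031-02-01 to 2031-02-01.
Adding +2 months to 2031-02-01 gives 2031-04-01.
Going back 1 day from 2031-04-01 reaches 2031-03-31 (last day of March, 31 days).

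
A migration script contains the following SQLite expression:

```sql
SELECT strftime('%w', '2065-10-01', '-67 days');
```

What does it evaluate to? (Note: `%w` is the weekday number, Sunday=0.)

0

First apply '-67 days': 2065-10-01 → 2065-07-26.
2065-07-26 is a Sunday; with Sunday=0 that is 0.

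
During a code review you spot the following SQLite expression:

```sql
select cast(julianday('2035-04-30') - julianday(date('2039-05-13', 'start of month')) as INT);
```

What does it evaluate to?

`start of month` rewinds 2039-05-13 to 2039-05-01.
0 days remain in April 2035 after the 30th (30 − 30).
Full months from May 2035 through April 2039 contribute their day counts.
Then 1 day into May 2039.
Total: 0 + 31 + 30 + 31 + 31 + 30 + 31 + 30 + 31 + 31 + 29 + 31 + 30 + 31 + 30 + 31 + 31 + 30 + 31 + 30 + 31 + 31 + 28 + 31 + 30 + 31 + 30 + 31 + 31 + 30 + 31 + 30 + 31 + 31 + 28 + 31 + 30 + 31 + 30 + 31 + 31 + 30 + 31 + 30 + 31 + 31 + 28 + 31 + 30 + 1 = 1462.
The subtraction is earlier − later, so the result is −1462 → -1462.

-1462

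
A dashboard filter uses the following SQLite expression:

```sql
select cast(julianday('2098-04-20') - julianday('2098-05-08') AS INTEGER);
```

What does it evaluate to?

10 days remain in April 2098 after the 20th (30 − 20).
Then 8 days into May 2098.
Total: 10 + 8 = 18.
The subtraction is earlier − later, so the result is −18 → -18.

-18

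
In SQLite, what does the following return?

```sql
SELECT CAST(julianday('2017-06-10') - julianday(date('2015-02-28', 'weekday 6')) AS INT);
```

`weekday 6` advances to the next Saturday; 2015-02-28 is already a Saturday, so it stays at 2015-02-28.
0 days remain in February 2015 after the 28th (28 − 28).
Full months from March 2015 through May 2017 contribute their day counts.
Then 10 days into June 2017.
Total: 0 + 31 + 30 + 31 + 30 + 31 + 31 + 30 + 31 + 30 + 31 + 31 + 29 + 31 + 30 + 31 + 30 + 31 + 31 + 30 + 31 + 30 + 31 + 31 + 28 + 31 + 30 + 31 + 10 = 833.

833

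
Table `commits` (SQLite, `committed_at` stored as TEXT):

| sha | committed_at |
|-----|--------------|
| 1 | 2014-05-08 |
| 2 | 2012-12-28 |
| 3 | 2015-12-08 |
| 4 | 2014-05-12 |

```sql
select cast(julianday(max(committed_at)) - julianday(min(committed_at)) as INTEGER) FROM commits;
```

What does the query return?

MIN = 2012-12-28, MAX = 2015-12-08.
3 days remain in December 2012 after the 28th (31 − 28).
Full months from January 2013 through November 2015 contribute their day counts.
Then 8 days into December 2015.
Total: 3 + 31 + 28 + 31 + 30 + 31 + 30 + 31 + 31 + 30 + 31 + 30 + 31 + 31 + 28 + 31 + 30 + 31 + 30 + 31 + 31 + 30 + 31 + 30 + 31 + 31 + 28 + 31 + 30 + 31 + 30 + 31 + 31 + 30 + 31 + 30 + 8 = 1075.

1075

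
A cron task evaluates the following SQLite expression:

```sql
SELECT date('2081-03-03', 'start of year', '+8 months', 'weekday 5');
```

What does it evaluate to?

`start of year` rewinds 2081-03-03 to 2081-01-01.
Adding +8 months to 2081-01-01 gives 2081-09-01.
`weekday 5` advances to the next Friday; 2081-09-01 is a Monday, so it moves forward to 2081-09-05.

2081-09-05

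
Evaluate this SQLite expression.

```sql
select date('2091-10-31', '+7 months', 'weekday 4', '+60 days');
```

2092-08-04

Adding +7 months to 2091-10-31 gives 2092-05-31.
`weekday 4` advances to the next Thursday; 2092-05-31 is a Saturday, so it moves forward to 2092-06-05.
Applying '+60 days' to 2092-06-05: counting 60 days forward gives 2092-08-04.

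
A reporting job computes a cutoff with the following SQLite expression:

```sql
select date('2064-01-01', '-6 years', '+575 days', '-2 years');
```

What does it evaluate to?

Adding -6 years to 2064-01-01 gives 2058-01-01.
Applying '+575 days' to 2058-01-01: counting 575 days forward gives 2059-07-30.
Adding -2 years to 2059-07-30 gives 2057-07-30.

2057-07-30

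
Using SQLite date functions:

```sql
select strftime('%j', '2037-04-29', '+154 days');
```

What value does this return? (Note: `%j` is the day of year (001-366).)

First apply '+154 days': 2037-04-29 → 2037-09-30.
Day-of-year for 2037-09-30: days since 2037-01-01 inclusive = 273, zero-padded to 273.

273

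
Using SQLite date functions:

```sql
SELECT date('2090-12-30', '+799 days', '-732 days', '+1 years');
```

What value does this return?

Applying '+799 days' to 2090-12-30: counting 799 days forward gives 2093-03-08.
Applying '-732 days' to 2093-03-08: counting 732 days back gives 2091-03-07.
Adding +1 year to 2091-03-07 gives 2092-03-07.

2092-03-07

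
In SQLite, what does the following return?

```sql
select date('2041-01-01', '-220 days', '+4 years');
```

2044-05-26

Applying '-220 days' to 2041-01-01: counting 220 days back gives 2040-05-26.
Adding +4 years to 2040-05-26 gives 2044-05-26.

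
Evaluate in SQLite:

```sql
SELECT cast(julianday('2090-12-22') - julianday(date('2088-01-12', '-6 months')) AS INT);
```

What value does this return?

Adding -6 months to 2088-01-12 gives 2087-07-12.
19 days remain in July 2087 after the 12th (31 − 12).
Full months from August 2087 through November 2090 contribute their day counts.
Then 22 days into December 2090.
Total: 19 + 31 + 30 + 31 + 30 + 31 + 31 + 29 + 31 + 30 + 31 + 30 + 31 + 31 + 30 + 31 + 30 + 31 + 31 + 28 + 31 + 30 + 31 + 30 + 31 + 31 + 30 + 31 + 30 + 31 + 31 + 28 + 31 + 30 + 31 + 30 + 31 + 31 + 30 + 31 + 30 + 22 = 1259.

1259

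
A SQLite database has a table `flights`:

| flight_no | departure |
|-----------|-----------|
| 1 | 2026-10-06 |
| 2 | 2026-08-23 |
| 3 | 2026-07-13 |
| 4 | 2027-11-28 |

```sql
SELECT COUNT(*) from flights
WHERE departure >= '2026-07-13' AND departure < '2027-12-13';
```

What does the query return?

4

Rows in [2026-07-13, 2027-12-13): 2026-10-06, 2026-08-23, 2026-07-13, 2027-11-28 → 4 rows.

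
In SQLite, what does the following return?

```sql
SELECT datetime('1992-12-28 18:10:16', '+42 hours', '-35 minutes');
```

+42 hours from 1992-12-28 18:10:16 is 1992-12-30 12:10:16 (crosses midnight).
-35 minutes from 1992-12-30 12:10:16 is 1992-12-30 11:35:16.

1992-12-30 11:35:16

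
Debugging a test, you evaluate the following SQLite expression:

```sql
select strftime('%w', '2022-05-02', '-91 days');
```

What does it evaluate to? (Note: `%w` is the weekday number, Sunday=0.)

1

First apply '-91 days': 2022-05-02 → 2022-01-31.
2022-01-31 is a Monday; with Sunday=0 that is 1.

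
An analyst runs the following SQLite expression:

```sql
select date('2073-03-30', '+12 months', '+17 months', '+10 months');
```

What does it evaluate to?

2076-06-30

Adding +12 months to 2073-03-30 gives 2074-03-30.
Adding +17 months to 2074-03-30 gives 2075-08-30.
Adding +10 months to 2075-08-30 gives 2076-06-30.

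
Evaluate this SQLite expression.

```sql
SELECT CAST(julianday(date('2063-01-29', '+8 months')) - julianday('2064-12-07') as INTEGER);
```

-435

Adding +8 months to 2063-01-29 gives 2063-09-29.
1 day remains in September 2063 after the 29th (30 − 29).
Full months from October 2063 through November 2064 contribute their day counts.
Then 7 days into December 2064.
Total: 1 + 31 + 30 + 31 + 31 + 29 + 31 + 30 + 31 + 30 + 31 + 31 + 30 + 31 + 30 + 7 = 435.
The subtraction is earlier − later, so the result is −435 → -435.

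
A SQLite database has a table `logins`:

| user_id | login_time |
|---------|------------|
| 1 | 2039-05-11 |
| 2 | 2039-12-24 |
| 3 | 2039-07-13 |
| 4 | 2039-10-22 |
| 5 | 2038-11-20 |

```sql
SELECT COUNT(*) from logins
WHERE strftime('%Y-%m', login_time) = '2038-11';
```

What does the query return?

1

Rows with year-month 2038-11: 2038-11-20 → 1.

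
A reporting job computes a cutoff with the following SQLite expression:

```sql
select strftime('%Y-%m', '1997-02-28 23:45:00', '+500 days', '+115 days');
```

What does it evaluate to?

First apply '+500 days', '+115 days': 1997-02-28 23:45:00 → 1998-11-05 23:45:00.
`%Y-%m` extracts the year-month: 1998-11.

1998-11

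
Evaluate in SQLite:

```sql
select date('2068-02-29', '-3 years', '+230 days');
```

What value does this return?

2065-10-17

Adding -3 years to 2068-02-29 targets 2065-02-29, but 2065 is not a leap year, so SQLite normalizes to 2065-03-01.
Applying '+230 days' to 2065-03-01: counting 230 days forward gives 2065-10-17.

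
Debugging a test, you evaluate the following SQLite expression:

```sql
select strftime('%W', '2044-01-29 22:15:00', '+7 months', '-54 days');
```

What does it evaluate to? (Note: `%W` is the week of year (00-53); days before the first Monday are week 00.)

First apply '+7 months', '-54 days': 2044-01-29 22:15:00 → 2044-07-06 22:15:00.
2044-07-06 is a Wednesday. SQLite's %W counts Mondays since the year started; the result is 27.

27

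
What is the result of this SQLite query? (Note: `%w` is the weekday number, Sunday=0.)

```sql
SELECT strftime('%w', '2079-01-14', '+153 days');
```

5

First apply '+153 days': 2079-01-14 → 2079-06-16.
2079-06-16 is a Friday; with Sunday=0 that is 5.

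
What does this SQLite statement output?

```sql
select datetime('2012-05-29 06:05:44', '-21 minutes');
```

-21 minutes from 2012-05-29 06:05:44 is 2012-05-29 05:44:44.

2012-05-29 05:44:44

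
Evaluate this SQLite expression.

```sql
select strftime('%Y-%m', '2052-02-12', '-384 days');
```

2051-01

First apply '-384 days': 2052-02-12 → 2051-01-24.
`%Y-%m` extracts the year-month: 2051-01.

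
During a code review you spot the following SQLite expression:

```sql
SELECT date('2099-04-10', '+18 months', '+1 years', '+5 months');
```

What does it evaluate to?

2102-03-10

Adding +18 months to 2099-04-10 gives 2100-10-10.
Adding +1 year to 2100-10-10 gives 2101-10-10.
Adding +5 months to 2101-10-10 gives 2102-03-10.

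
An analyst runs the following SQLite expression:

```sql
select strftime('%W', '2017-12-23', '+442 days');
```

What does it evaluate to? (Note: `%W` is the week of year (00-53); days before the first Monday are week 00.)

First apply '+442 days': 2017-12-23 → 2019-03-10.
2019-03-10 is a Sunday. SQLite's %W counts Mondays since the year started; the result is 09.

09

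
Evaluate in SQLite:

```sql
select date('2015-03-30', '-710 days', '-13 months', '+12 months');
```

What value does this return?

2013-03-19

Applying '-710 days' to 2015-03-30: counting 710 days back gives 2013-04-19.
Adding -13 months to 2013-04-19 gives 2012-03-19.
Adding +12 months to 2012-03-19 gives 2013-03-19.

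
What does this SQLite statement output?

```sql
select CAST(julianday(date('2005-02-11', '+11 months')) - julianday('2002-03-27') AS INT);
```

Adding +11 months to 2005-02-11 gives 2006-01-11.
4 days remain in March 2002 after the 27th (31 − 27).
Full months from April 2002 through December 2005 contribute their day counts.
Then 11 days into January 2006.
Total: 4 + 30 + 31 + 30 + 31 + 31 + 30 + 31 + 30 + 31 + 31 + 28 + 31 + 30 + 31 + 30 + 31 + 31 + 30 + 31 + 30 + 31 + 31 + 29 + 31 + 30 + 31 + 30 + 31 + 31 + 30 + 31 + 30 + 31 + 31 + 28 + 31 + 30 + 31 + 30 + 31 + 31 + 30 + 31 + 30 + 31 + 11 = 1386.

1386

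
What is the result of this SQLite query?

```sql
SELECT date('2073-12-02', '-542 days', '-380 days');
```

2071-05-25

Applying '-542 days' to 2073-12-02: counting 542 days back gives 2072-06-08.
Applying '-380 days' to 2072-06-08: counting 380 days back gives 2071-05-25.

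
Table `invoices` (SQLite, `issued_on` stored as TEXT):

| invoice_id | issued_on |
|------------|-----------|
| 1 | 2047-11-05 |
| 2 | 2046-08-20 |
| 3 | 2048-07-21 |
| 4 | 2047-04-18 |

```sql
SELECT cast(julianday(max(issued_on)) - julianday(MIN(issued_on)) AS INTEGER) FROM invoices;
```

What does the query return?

701

MIN = 2046-08-20, MAX = 2048-07-21.
11 days remain in August 2046 after the 20th (31 − 20).
Full months from September 2046 through June 2048 contribute their day counts.
Then 21 days into July 2048.
Total: 11 + 30 + 31 + 30 + 31 + 31 + 28 + 31 + 30 + 31 + 30 + 31 + 31 + 30 + 31 + 30 + 31 + 31 + 29 + 31 + 30 + 31 + 30 + 21 = 701.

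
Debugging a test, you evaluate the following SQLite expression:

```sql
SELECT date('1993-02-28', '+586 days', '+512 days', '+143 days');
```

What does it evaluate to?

1996-07-23

Applying '+586 days' to 1993-02-28: counting 586 days forward gives 1994-10-07.
Applying '+512 days' to 1994-10-07: counting 512 days forward gives 1996-03-02.
Applying '+143 days' to 1996-03-02: counting 143 days forward gives 1996-07-23.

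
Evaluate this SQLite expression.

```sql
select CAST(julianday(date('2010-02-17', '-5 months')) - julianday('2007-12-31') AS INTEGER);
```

626

Adding -5 months to 2010-02-17 gives 2009-09-17.
0 days remain in December 2007 after the 31st (31 − 31).
Full months from January 2008 through August 2009 contribute their day counts.
Then 17 days into September 2009.
Total: 0 + 31 + 29 + 31 + 30 + 31 + 30 + 31 + 31 + 30 + 31 + 30 + 31 + 31 + 28 + 31 + 30 + 31 + 30 + 31 + 31 + 17 = 626.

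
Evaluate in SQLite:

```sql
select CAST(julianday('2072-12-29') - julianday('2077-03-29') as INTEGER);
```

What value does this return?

-1551

2 days remain in December 2072 after the 29th (31 − 29).
Full months from January 2073 through February 2077 contribute their day counts.
Then 29 days into March 2077.
Total: 2 + 31 + 28 + 31 + 30 + 31 + 30 + 31 + 31 + 30 + 31 + 30 + 31 + 31 + 28 + 31 + 30 + 31 + 30 + 31 + 31 + 30 + 31 + 30 + 31 + 31 + 28 + 31 + 30 + 31 + 30 + 31 + 31 + 30 + 31 + 30 + 31 + 31 + 29 + 31 + 30 + 31 + 30 + 31 + 31 + 30 + 31 + 30 + 31 + 31 + 28 + 29 = 1551.
The subtraction is earlier − later, so the result is −1551 → -1551.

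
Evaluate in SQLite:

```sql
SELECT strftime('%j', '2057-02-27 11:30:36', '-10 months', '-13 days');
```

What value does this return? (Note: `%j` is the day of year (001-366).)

First apply '-10 months', '-13 days': 2057-02-27 11:30:36 → 2056-04-14 11:30:36.
Day-of-year for 2056-04-14: days since 2056-01-01 inclusive = 105, zero-padded to 105.

105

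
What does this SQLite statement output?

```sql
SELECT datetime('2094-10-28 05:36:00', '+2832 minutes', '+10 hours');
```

2094-10-30 14:48:00

2832 minutes = 47h 12m; +2832 minutes from 2094-10-28 05:36:00 is 2094-10-30 04:48:00 (crosses midnight).
+10 hours from 2094-10-30 04:48:00 is 2094-10-30 14:48:00.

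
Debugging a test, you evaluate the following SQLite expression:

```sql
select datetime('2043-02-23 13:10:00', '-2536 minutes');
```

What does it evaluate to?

2043-02-21 18:54:00

2536 minutes = 42h 16m; -2536 minutes from 2043-02-23 13:10:00 is 2043-02-21 18:54:00 (crosses midnight).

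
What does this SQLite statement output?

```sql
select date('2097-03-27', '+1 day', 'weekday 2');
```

Advancing 1 more day within March lands on 2097-03-28.
`weekday 2` advances to the next Tuesday; 2097-03-28 is a Thursday, so it moves forward to 2097-04-02.

2097-04-02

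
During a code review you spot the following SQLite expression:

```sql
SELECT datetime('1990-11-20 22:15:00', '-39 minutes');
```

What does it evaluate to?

1990-11-20 21:36:00

-39 minutes from 1990-11-20 22:15:00 is 1990-11-20 21:36:00.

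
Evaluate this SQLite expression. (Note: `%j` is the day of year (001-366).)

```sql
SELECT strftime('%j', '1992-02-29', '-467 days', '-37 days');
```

286

First apply '-467 days', '-37 days': 1992-02-29 → 1990-10-13.
Day-of-year for 1990-10-13: days since 1990-01-01 inclusive = 286, zero-padded to 286.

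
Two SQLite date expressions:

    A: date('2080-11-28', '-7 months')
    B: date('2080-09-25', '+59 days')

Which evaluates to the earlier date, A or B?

A = 2080-04-28.
B = 2080-11-23.
A is earlier.

A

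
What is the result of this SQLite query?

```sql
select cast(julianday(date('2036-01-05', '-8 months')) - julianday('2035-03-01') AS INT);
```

Adding -8 months to 2036-01-05 gives 2035-05-05.
30 days remain in March 2035 after the 1st (31 − 1).
April 2035: 30 days.
Then 5 days into May 2035.
Total: 30 + 30 + 5 = 65.

65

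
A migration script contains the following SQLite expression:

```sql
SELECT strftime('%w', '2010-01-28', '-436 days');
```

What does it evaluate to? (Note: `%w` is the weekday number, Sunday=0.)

2

First apply '-436 days': 2010-01-28 → 2008-11-18.
2008-11-18 is a Tuesday; with Sunday=0 that is 2.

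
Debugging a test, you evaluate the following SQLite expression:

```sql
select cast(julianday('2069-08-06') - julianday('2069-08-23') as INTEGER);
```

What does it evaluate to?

-17

Both dates are in August 2069: 23 − 6 = 17.
The subtraction is earlier − later, so the result is −17 → -17.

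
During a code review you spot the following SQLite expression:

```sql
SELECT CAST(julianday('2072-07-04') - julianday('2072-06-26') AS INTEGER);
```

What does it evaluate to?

4 days remain in June 2072 after the 26th (30 − 26).
Then 4 days into July 2072.
Total: 4 + 4 = 8.

8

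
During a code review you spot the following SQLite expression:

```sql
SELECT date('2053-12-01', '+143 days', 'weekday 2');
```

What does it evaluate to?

Applying '+143 days' to 2053-12-01: counting 143 days forward gives 2054-04-23.
`weekday 2` advances to the next Tuesday; 2054-04-23 is a Thursday, so it moves forward to 2054-04-28.

2054-04-28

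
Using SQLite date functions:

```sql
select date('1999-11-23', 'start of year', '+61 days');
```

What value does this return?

`start of year` rewinds 1999-11-23 to 1999-01-01.
Applying '+61 days' to 1999-01-01: counting 61 days forward gives 1999-03-03.

1999-03-03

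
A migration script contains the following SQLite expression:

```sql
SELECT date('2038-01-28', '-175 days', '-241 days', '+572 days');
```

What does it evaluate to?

2038-07-03

Applying '-175 days' to 2038-01-28: counting 175 days back gives 2037-08-06.
Applying '-241 days' to 2037-08-06: counting 241 days back gives 2036-12-08.
Applying '+572 days' to 2036-12-08: counting 572 days forward gives 2038-07-03.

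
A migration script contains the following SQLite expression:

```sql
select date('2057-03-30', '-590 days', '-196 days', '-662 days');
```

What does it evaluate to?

2053-04-12

Applying '-590 days' to 2057-03-30: counting 590 days back gives 2055-08-18.
Applying '-196 days' to 2055-08-18: counting 196 days back gives 2055-02-03.
Applying '-662 days' to 2055-02-03: counting 662 days back gives 2053-04-12.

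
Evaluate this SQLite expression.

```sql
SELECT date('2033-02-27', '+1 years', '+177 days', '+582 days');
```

Adding +1 year to 2033-02-27 gives 2034-02-27.
Applying '+177 days' to 2034-02-27: counting 177 days forward gives 2034-08-23.
Applying '+582 days' to 2034-08-23: counting 582 days forward gives 2036-03-27.

2036-03-27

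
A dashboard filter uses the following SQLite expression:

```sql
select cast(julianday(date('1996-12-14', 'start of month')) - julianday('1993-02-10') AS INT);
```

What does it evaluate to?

`start of month` rewinds 1996-12-14 to 1996-12-01.
18 days remain in February 1993 after the 10th (28 − 10).
Full months from March 1993 through November 1996 contribute their day counts.
Then 1 day into December 1996.
Total: 18 + 31 + 30 + 31 + 30 + 31 + 31 + 30 + 31 + 30 + 31 + 31 + 28 + 31 + 30 + 31 + 30 + 31 + 31 + 30 + 31 + 30 + 31 + 31 + 28 + 31 + 30 + 31 + 30 + 31 + 31 + 30 + 31 + 30 + 31 + 31 + 29 + 31 + 30 + 31 + 30 + 31 + 31 + 30 + 31 + 30 + 1 = 1390.

1390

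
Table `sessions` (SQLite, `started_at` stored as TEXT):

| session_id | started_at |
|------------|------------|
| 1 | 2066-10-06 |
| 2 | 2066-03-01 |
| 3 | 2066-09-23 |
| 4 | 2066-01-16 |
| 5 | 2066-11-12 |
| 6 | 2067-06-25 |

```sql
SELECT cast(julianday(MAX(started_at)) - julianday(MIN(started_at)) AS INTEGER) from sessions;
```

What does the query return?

525

MIN = 2066-01-16, MAX = 2067-06-25.
15 days remain in January 2066 after the 16th (31 − 16).
Full months from February 2066 through May 2067 contribute their day counts.
Then 25 days into June 2067.
Total: 15 + 28 + 31 + 30 + 31 + 30 + 31 + 31 + 30 + 31 + 30 + 31 + 31 + 28 + 31 + 30 + 31 + 25 = 525.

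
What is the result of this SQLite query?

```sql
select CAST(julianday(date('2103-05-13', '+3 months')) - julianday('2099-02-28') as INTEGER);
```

1626

Adding +3 months to 2103-05-13 gives 2103-08-13.
0 days remain in February 2099 after the 28th (28 − 28).
Full months from March 2099 through July 2103 contribute their day counts.
Then 13 days into August 2103.
Total: 0 + 31 + 30 + 31 + 30 + 31 + 31 + 30 + 31 + 30 + 31 + 31 + 28 + 31 + 30 + 31 + 30 + 31 + 31 + 30 + 31 + 30 + 31 + 31 + 28 + 31 + 30 + 31 + 30 + 31 + 31 + 30 + 31 + 30 + 31 + 31 + 28 + 31 + 30 + 31 + 30 + 31 + 31 + 30 + 31 + 30 + 31 + 31 + 28 + 31 + 30 + 31 + 30 + 31 + 13 = 1626.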